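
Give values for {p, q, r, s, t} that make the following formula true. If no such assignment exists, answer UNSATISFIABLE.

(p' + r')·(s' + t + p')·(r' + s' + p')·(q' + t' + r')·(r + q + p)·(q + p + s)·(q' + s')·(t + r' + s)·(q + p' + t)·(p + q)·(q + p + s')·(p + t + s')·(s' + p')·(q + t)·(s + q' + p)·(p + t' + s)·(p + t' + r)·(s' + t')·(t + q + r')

p ↦ 1, q ↦ 0, r ↦ 0, s ↦ 0, t ↦ 1

Branch on p: set p = 1.
The clause (r') is unit, so r = 0.
The clause (s') is unit, so s = 0.
Branch on q: set q = 0.
The clause (t) is unit, so t = 1.
All clauses are satisfied.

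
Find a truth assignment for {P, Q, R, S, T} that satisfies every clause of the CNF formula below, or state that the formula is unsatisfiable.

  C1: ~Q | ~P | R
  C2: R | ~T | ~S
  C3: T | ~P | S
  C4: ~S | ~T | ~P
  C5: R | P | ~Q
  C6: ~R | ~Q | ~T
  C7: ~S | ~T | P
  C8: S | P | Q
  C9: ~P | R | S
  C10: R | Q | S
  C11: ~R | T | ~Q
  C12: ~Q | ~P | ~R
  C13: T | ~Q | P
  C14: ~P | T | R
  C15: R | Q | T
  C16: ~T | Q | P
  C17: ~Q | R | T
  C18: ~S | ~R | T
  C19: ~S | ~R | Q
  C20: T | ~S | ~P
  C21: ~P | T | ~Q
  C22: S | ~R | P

P ↦ 1,  Q ↦ 0,  R ↦ 1,  S ↦ 0,  T ↦ 1

Case Q = 0:
Case S = 0:
(P) alone gives P = 1.
(T) alone gives T = 1.
(R) alone gives R = 1.
This assignment satisfies each clause.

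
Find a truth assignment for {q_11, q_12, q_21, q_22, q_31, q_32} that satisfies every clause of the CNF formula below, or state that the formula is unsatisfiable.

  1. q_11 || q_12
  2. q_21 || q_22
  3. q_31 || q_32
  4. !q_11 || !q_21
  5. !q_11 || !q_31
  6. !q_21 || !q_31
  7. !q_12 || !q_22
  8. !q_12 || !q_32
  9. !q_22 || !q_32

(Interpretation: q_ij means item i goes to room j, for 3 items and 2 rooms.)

Suppose q_11 = true.
(!q_21) alone gives q_21 = false.
(q_22) alone gives q_22 = true.
(!q_31) alone gives q_31 = false.
(q_32) alone gives q_32 = true.
But (!q_32) is also a unit clause — contradiction.
That branch fails; take q_11 = false instead.
(q_12) alone gives q_12 = true.
(!q_22) alone gives q_22 = false.
(q_21) alone gives q_21 = true.
(!q_31) alone gives q_31 = false.
(q_32) alone gives q_32 = true.
But (!q_32) is also a unit clause — contradiction.
Neither q_11 = true nor q_11 = false works.

UNSATISFIABLE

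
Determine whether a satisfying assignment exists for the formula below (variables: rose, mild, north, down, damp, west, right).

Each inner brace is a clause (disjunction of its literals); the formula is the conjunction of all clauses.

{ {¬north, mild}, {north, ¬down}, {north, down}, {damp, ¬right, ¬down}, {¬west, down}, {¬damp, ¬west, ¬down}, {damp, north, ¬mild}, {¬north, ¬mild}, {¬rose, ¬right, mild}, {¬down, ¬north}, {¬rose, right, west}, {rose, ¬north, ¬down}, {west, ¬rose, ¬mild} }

No, unsatisfiable

Case north = False:
The clause (¬down) is unit, so down = False.
But (down) is also a unit clause — contradiction.
Backtrack on north: now try north = True.
The clause (mild) is unit, so mild = True.
But (¬mild) is also a unit clause — contradiction.
Either choice for north ends in contradiction.
No assignment satisfies every clause.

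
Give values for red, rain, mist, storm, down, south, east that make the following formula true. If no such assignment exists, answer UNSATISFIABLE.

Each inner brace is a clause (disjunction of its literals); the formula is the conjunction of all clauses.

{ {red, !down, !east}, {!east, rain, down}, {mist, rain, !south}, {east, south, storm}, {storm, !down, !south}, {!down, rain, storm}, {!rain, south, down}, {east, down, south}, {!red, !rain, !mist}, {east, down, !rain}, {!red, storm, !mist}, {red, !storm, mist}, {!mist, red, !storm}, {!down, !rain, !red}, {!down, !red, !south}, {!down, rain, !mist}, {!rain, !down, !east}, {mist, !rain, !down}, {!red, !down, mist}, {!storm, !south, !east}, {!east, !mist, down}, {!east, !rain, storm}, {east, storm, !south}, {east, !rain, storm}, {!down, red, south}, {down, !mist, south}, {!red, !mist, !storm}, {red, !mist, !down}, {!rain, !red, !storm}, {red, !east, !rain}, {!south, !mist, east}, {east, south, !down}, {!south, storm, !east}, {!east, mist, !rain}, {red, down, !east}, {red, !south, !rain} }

Try red = true.
Try rain = false.
Try east = false.
Try mist = true.
(storm) alone gives storm = true.
But (!storm) is also a unit clause — contradiction.
So mist must be the other value — set mist = false.
(!south) alone gives south = false.
(storm) alone gives storm = true.
(down) alone gives down = true.
But (!down) is also a unit clause — contradiction.
Either choice for mist ends in contradiction.
So east must be the other value — set east = true.
(down) alone gives down = true.
(storm) alone gives storm = true.
(!south) alone gives south = false.
(!mist) alone gives mist = false.
But (mist) is also a unit clause — contradiction.
Either choice for east ends in contradiction.
So rain must be the other value — set rain = true.
(!mist) alone gives mist = false.
(!down) alone gives down = false.
(south) alone gives south = true.
(east) alone gives east = true.
But (!east) is also a unit clause — contradiction.
Either choice for rain ends in contradiction.
So red must be the other value — set red = false.
Try down = false.
(!east) alone gives east = false.
(south) alone gives south = true.
(!rain) alone gives rain = false.
(mist) alone gives mist = true.
But (!mist) is also a unit clause — contradiction.
So down must be the other value — set down = true.
(!east) alone gives east = false.
(south) alone gives south = true.
(storm) alone gives storm = true.
(mist) alone gives mist = true.
But (!mist) is also a unit clause — contradiction.
Either choice for down ends in contradiction.
Either choice for red ends in contradiction.

UNSATISFIABLE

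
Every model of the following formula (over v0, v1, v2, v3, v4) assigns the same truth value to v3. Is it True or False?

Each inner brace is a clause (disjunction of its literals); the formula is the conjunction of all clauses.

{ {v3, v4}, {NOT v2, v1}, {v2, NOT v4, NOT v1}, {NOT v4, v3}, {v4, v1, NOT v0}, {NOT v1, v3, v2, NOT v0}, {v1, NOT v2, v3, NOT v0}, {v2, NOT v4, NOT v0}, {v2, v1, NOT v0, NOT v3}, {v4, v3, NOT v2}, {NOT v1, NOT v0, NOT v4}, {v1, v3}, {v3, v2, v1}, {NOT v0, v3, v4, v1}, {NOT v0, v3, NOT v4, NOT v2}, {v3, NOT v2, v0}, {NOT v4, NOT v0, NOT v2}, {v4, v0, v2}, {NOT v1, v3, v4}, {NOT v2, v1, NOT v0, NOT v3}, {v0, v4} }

True

Suppose v3 = false.
Unit clause (v4) forces v4 = true.
Now (NOT v4) is unsatisfied and unit — conflict.
So every satisfying assignment has v3 = True.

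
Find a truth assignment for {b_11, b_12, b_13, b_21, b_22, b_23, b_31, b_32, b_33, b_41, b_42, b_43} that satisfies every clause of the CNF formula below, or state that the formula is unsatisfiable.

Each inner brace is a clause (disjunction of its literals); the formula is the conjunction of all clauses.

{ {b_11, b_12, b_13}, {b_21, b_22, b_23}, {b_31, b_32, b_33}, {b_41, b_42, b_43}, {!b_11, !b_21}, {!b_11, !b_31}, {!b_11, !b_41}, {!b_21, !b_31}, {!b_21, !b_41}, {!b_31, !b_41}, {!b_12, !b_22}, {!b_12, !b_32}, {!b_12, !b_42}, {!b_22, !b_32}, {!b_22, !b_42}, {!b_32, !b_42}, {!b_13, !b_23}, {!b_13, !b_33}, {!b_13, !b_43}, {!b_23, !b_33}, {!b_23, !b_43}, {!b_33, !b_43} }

Try b_11 = false.
Try b_12 = true.
The clause (!b_22) is unit, so b_22 = false.
The clause (!b_32) is unit, so b_32 = false.
The clause (!b_42) is unit, so b_42 = false.
Try b_21 = true.
The clause (!b_31) is unit, so b_31 = false.
The clause (b_33) is unit, so b_33 = true.
The clause (!b_41) is unit, so b_41 = false.
The clause (b_43) is unit, so b_43 = true.
Now (!b_43) is unsatisfied and unit — conflict.
Backtrack on b_21: now try b_21 = false.
The clause (b_23) is unit, so b_23 = true.
The clause (!b_13) is unit, so b_13 = false.
The clause (!b_33) is unit, so b_33 = false.
The clause (b_31) is unit, so b_31 = true.
The clause (!b_41) is unit, so b_41 = false.
The clause (b_43) is unit, so b_43 = true.
Now (!b_43) is unsatisfied and unit — conflict.
Either choice for b_21 ends in contradiction.
Backtrack on b_12: now try b_12 = false.
The clause (b_13) is unit, so b_13 = true.
The clause (!b_23) is unit, so b_23 = false.
The clause (!b_33) is unit, so b_33 = false.
The clause (!b_43) is unit, so b_43 = false.
Try b_21 = true.
The clause (!b_31) is unit, so b_31 = false.
The clause (b_32) is unit, so b_32 = true.
The clause (!b_41) is unit, so b_41 = false.
The clause (b_42) is unit, so b_42 = true.
Now (!b_42) is unsatisfied and unit — conflict.
Backtrack on b_21: now try b_21 = false.
The clause (b_22) is unit, so b_22 = true.
The clause (!b_32) is unit, so b_32 = false.
The clause (b_31) is unit, so b_31 = true.
The clause (!b_41) is unit, so b_41 = false.
The clause (b_42) is unit, so b_42 = true.
Now (!b_42) is unsatisfied and unit — conflict.
Either choice for b_21 ends in contradiction.
Either choice for b_12 ends in contradiction.
Backtrack on b_11: now try b_11 = true.
The clause (!b_21) is unit, so b_21 = false.
The clause (!b_31) is unit, so b_31 = false.
The clause (!b_41) is unit, so b_41 = false.
Try b_22 = true.
The clause (!b_12) is unit, so b_12 = false.
The clause (!b_32) is unit, so b_32 = false.
The clause (b_33) is unit, so b_33 = true.
The clause (!b_42) is unit, so b_42 = false.
The clause (b_43) is unit, so b_43 = true.
Now (!b_43) is unsatisfied and unit — conflict.
Backtrack on b_22: now try b_22 = false.
The clause (b_23) is unit, so b_23 = true.
The clause (!b_13) is unit, so b_13 = false.
The clause (!b_33) is unit, so b_33 = false.
The clause (b_32) is unit, so b_32 = true.
The clause (!b_12) is unit, so b_12 = false.
The clause (!b_42) is unit, so b_42 = false.
The clause (b_43) is unit, so b_43 = true.
Now (!b_43) is unsatisfied and unit — conflict.
Either choice for b_22 ends in contradiction.
Either choice for b_11 ends in contradiction.

UNSATISFIABLE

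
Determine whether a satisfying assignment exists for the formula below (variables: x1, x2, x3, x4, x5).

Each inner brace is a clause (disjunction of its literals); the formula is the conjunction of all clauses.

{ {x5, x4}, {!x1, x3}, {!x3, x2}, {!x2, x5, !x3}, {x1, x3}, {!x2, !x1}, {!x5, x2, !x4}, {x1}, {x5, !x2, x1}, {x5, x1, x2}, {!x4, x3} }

(x1) alone gives x1 = true.
(x3) alone gives x3 = true.
(x2) alone gives x2 = true.
Now (!x2) is unsatisfied and unit — conflict.
No assignment satisfies every clause.

No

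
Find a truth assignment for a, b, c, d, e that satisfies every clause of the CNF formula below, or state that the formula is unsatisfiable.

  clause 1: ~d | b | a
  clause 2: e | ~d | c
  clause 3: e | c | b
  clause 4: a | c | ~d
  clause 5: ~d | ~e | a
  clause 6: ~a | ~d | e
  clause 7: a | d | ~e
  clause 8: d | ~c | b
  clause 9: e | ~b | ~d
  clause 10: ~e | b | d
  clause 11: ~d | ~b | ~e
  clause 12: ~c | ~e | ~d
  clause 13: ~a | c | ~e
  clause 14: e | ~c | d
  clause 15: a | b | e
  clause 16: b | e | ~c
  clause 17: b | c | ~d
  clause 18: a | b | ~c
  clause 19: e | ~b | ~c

a=1; b=1; c=1; d=0; e=1

Suppose d = 0.
Suppose a = 1.
Suppose c = 1.
From the singleton clause (b), b = 1.
From the singleton clause (e), e = 1.
Every clause now holds.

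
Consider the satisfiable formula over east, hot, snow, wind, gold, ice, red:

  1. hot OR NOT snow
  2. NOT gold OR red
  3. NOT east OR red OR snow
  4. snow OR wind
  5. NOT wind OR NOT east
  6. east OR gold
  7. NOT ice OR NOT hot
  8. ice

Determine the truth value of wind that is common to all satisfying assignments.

True

Suppose wind = false.
(snow) alone gives snow = true.
(hot) alone gives hot = true.
(NOT ice) alone gives ice = false.
But (ice) is also a unit clause — contradiction.
So every satisfying assignment has wind = True.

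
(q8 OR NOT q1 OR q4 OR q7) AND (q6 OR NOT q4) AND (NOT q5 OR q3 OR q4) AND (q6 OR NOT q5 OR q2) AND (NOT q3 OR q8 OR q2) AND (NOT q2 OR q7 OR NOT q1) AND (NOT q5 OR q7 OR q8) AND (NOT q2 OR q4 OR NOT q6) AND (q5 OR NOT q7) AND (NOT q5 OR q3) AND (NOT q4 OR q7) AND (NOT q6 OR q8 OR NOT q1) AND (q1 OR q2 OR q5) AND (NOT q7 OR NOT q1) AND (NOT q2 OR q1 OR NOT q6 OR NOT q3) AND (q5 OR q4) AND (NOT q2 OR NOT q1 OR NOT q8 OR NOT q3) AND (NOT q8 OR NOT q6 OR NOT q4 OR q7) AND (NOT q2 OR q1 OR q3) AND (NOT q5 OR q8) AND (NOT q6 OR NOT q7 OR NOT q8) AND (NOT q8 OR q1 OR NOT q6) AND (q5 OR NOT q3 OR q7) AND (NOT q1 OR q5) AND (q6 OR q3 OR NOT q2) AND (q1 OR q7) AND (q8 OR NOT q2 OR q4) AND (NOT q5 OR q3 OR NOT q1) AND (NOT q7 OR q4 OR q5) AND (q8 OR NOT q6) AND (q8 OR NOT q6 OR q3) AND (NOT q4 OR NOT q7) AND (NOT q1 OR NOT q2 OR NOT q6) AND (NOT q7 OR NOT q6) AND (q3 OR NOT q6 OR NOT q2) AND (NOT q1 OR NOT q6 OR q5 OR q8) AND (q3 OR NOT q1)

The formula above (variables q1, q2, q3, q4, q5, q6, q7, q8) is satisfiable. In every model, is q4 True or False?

False

Suppose q4 = true.
Unit clause (q6) forces q6 = true.
Unit clause (q7) forces q7 = true.
That conflicts with the unit clause (NOT q7).
So every satisfying assignment has q4 = False.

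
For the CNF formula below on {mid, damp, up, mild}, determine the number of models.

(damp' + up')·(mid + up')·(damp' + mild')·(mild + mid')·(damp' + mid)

4

There are 2^4 = 16 truth assignments over (mid, damp, up, mild).
Check each against the 5 clauses (columns in the order mid, damp, up, mild):
  F F F F  ✓ satisfies all
  F F F T  ✓ satisfies all
  F F T F  ✗ fails (mid + up')
  F F T T  ✗ fails (mid + up')
  F T F F  ✗ fails (damp' + mid)
  F T F T  ✗ fails (damp' + mild')
  F T T F  ✗ fails (damp' + up')
  F T T T  ✗ fails (damp' + up')
  T F F F  ✗ fails (mild + mid')
  T F F T  ✓ satisfies all
  T F T F  ✗ fails (mild + mid')
  T F T T  ✓ satisfies all
  T T F F  ✗ fails (mild + mid')
  T T F T  ✗ fails (damp' + mild')
  T T T F  ✗ fails (damp' + up')
  T T T T  ✗ fails (damp' + up')
4 of the 16 rows are models.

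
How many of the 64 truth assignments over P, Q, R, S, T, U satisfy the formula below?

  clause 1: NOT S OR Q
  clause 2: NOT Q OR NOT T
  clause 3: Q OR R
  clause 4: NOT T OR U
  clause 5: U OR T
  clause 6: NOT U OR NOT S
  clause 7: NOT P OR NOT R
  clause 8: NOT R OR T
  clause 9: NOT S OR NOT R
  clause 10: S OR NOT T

2

There are 2^6 = 64 truth assignments over (P, Q, R, S, T, U).
Split on T. With T = true, the clauses containing T are satisfied and NOT T drops from the rest; 0 of the 2^5 = 32 assignments to the other variables satisfy what remains.
With T = false, by the same count on the reduced clause set, 2 assignments work.
(One model: P=F, Q=T, R=F, S=F, T=F, U=T.)
Total: 0 + 2 = 2.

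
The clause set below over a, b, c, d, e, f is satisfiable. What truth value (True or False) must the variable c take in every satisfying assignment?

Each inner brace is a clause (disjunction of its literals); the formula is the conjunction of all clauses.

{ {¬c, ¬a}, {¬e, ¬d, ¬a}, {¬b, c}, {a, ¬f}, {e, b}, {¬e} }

Suppose c = False.
From the singleton clause (¬b), b = False.
From the singleton clause (e), e = True.
Now (¬e) is unsatisfied and unit — conflict.
So every satisfying assignment has c = True.

True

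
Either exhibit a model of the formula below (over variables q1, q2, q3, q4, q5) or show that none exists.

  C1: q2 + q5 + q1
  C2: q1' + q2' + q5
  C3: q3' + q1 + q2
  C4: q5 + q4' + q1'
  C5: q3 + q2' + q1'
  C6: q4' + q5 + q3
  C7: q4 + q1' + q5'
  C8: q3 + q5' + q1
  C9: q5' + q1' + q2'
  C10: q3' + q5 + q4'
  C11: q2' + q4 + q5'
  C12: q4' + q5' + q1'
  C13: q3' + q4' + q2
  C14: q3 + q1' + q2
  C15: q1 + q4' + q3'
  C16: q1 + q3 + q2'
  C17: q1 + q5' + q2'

Case q2 = 1:
Case q1 = 0:
From the singleton clause (q3), q3 = 1.
From the singleton clause (q4'), q4 = 0.
From the singleton clause (q5'), q5 = 0.
This assignment satisfies each clause.

q1 ↦ 0, q2 ↦ 1, q3 ↦ 1, q4 ↦ 0, q5 ↦ 0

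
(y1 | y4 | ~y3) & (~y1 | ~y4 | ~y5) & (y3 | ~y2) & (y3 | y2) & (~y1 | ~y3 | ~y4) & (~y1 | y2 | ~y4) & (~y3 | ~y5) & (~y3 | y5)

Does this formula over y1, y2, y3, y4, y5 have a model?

Case y3 = 1:
The clause (~y5) is unit, so y5 = 0.
That conflicts with the unit clause (y5).
Undo y3 and try y3 = 0.
The clause (~y2) is unit, so y2 = 0.
That conflicts with the unit clause (y2).
Either choice for y3 ends in contradiction.
No assignment satisfies every clause.

No, unsatisfiable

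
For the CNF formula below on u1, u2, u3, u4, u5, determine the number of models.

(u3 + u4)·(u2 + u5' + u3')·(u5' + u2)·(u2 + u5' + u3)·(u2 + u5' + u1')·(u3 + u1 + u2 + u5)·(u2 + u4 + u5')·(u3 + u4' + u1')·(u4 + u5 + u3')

There are 2^5 = 32 truth assignments over (u1, u2, u3, u4, u5).
Split on u5. With u5 = 1, the clauses containing u5 are satisfied and u5' drops from the rest; 5 of the 2^4 = 16 assignments to the other variables satisfy what remains.
With u5 = 0, by the same count on the reduced clause set, 5 assignments work.
Total: 5 + 5 = 10.

10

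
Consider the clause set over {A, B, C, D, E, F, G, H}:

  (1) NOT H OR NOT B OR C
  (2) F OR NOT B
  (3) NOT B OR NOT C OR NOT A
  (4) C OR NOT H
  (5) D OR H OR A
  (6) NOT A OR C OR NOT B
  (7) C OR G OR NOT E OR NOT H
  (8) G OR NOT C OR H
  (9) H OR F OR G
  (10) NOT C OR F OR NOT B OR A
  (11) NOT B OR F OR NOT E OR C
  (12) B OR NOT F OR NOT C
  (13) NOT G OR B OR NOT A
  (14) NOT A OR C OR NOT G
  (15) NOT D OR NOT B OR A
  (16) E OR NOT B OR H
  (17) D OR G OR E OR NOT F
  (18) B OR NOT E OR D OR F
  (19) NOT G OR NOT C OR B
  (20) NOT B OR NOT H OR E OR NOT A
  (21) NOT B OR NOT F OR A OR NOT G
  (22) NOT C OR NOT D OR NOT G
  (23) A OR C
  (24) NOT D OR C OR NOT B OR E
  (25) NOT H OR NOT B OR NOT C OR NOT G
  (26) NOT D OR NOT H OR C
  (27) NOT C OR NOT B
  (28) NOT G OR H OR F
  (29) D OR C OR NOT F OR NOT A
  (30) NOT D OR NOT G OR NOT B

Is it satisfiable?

Satisfiable

Try F = false.
(NOT B) alone gives B = false.
Try C = true.
(NOT G) alone gives G = false.
(H) alone gives H = true.
Try E = false.
No clause remains; A, D are free.
A satisfying assignment: A=true,  B=false,  C=true,  D=true,  E=false,  F=false,  G=false,  H=true.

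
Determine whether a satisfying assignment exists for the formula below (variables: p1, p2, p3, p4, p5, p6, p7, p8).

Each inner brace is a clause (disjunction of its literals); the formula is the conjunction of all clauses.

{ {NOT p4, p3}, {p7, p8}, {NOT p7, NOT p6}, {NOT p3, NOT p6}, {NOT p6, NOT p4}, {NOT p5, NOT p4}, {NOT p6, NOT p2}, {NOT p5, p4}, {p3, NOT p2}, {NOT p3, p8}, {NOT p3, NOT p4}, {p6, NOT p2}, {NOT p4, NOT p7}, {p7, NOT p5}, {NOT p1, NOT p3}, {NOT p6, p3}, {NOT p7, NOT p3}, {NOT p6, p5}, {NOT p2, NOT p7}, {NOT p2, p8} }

Yes, satisfiable

Suppose p4 = false.
(NOT p5) alone gives p5 = false.
(NOT p6) alone gives p6 = false.
(NOT p2) alone gives p2 = false.
Suppose p7 = false.
(p8) alone gives p8 = true.
Suppose p1 = false.
All clauses hold; p3 can take either value.
A satisfying assignment: p1=false, p2=false, p3=false, p4=false, p5=false, p6=false, p7=false, p8=true.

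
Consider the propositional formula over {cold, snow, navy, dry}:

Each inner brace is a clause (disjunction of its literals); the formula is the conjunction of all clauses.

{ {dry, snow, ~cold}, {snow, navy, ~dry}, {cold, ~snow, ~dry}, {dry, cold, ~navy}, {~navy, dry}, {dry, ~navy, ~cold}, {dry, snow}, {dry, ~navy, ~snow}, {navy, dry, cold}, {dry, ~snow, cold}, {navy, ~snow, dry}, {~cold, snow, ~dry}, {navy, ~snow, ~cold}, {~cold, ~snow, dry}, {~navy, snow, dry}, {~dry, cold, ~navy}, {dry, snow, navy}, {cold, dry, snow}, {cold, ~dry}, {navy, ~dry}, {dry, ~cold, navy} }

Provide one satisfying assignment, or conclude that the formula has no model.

Case navy = 1:
The clause (dry) is unit, so dry = 1.
The clause (cold) is unit, so cold = 1.
The clause (snow) is unit, so snow = 1.
Every clause now holds.

cold: 1, snow: 1, navy: 1, dry: 1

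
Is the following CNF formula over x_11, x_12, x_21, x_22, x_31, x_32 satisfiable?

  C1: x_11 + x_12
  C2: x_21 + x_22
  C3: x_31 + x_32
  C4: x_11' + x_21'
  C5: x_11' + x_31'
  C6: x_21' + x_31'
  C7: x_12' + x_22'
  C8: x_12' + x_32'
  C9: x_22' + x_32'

No, unsatisfiable

Suppose x_11 = 1.
From the singleton clause (x_21'), x_21 = 0.
From the singleton clause (x_22), x_22 = 1.
From the singleton clause (x_31'), x_31 = 0.
From the singleton clause (x_32), x_32 = 1.
But (x_32') is also a unit clause — contradiction.
That branch fails; take x_11 = 0 instead.
From the singleton clause (x_12), x_12 = 1.
From the singleton clause (x_22'), x_22 = 0.
From the singleton clause (x_21), x_21 = 1.
From the singleton clause (x_31'), x_31 = 0.
From the singleton clause (x_32), x_32 = 1.
But (x_32') is also a unit clause — contradiction.
Neither x_11 = 1 nor x_11 = 0 works.
No assignment satisfies every clause.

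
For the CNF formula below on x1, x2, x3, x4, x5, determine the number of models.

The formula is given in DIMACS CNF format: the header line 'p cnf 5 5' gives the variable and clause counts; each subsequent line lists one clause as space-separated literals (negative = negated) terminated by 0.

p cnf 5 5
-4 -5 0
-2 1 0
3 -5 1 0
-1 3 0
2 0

There are 2^5 = 32 truth assignments over (x1, x2, x3, x4, x5).
Split on x1. With x1 = True, the clauses containing x1 are satisfied and ¬x1 drops from the rest; 3 of the 2^4 = 16 assignments to the other variables satisfy what remains.
With x1 = False, by the same count on the reduced clause set, 0 assignments work.
(One model: x1=T, x2=T, x3=T, x4=F, x5=F.)
Total: 3 + 0 = 3.

3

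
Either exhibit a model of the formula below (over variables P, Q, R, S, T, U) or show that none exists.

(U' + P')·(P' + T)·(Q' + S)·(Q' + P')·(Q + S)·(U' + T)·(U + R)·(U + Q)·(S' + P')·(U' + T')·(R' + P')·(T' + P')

P: 0,  Q: 1,  R: 1,  S: 1,  T: 0,  U: 0

Case U = 0:
(R) alone gives R = 1.
(Q) alone gives Q = 1.
(S) alone gives S = 1.
(P') alone gives P = 0.
Every clause is now satisfied; T is unconstrained.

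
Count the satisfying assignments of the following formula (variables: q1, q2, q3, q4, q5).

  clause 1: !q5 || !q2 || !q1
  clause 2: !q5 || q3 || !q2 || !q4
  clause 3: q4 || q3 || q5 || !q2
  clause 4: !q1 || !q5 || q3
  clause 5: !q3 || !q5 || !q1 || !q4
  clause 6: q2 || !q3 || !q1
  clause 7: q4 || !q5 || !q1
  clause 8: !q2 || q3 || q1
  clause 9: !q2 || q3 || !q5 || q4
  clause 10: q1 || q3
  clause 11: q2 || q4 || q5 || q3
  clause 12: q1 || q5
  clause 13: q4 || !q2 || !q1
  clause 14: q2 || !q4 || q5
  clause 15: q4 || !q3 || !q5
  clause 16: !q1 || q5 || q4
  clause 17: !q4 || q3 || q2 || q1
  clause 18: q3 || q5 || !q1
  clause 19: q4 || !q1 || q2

3

There are 2^5 = 32 truth assignments over (q1, q2, q3, q4, q5).
Split on q3. With q3 = true, the clauses containing q3 are satisfied and !q3 drops from the rest; 3 of the 2^4 = 16 assignments to the other variables satisfy what remains.
With q3 = false, by the same count on the reduced clause set, 0 assignments work.
Total: 3 + 0 = 3.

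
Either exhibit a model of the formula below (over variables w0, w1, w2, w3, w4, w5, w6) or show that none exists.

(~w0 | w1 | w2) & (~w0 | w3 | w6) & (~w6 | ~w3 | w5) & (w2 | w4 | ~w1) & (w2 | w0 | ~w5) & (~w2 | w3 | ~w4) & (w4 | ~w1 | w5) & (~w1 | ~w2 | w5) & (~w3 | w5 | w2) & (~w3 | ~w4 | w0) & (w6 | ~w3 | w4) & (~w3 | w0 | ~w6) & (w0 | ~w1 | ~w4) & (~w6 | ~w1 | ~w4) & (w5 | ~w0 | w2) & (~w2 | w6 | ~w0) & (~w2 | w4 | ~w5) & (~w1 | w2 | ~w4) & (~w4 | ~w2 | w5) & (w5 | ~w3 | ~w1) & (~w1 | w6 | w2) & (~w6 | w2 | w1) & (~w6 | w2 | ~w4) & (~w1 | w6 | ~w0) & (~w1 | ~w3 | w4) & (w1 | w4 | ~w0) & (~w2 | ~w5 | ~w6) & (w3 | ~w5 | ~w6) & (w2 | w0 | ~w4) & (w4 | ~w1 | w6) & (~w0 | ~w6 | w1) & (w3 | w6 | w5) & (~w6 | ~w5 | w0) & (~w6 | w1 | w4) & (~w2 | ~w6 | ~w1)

Try w0 = 0.
Try w2 = 1.
Try w3 = 1.
The clause (~w4) is unit, so w4 = 0.
The clause (w6) is unit, so w6 = 1.
But (~w6) is also a unit clause — contradiction.
Backtrack on w3: now try w3 = 0.
The clause (~w4) is unit, so w4 = 0.
The clause (~w5) is unit, so w5 = 0.
The clause (~w1) is unit, so w1 = 0.
The clause (w6) is unit, so w6 = 1.
But (~w6) is also a unit clause — contradiction.
Neither w3 = 1 nor w3 = 0 works.
Backtrack on w2: now try w2 = 0.
The clause (~w5) is unit, so w5 = 0.
The clause (~w3) is unit, so w3 = 0.
The clause (~w4) is unit, so w4 = 0.
The clause (~w1) is unit, so w1 = 0.
The clause (~w6) is unit, so w6 = 0.
But (w6) is also a unit clause — contradiction.
Neither w2 = 1 nor w2 = 0 works.
Backtrack on w0: now try w0 = 1.
Try w1 = 1.
The clause (w6) is unit, so w6 = 1.
The clause (~w4) is unit, so w4 = 0.
The clause (w2) is unit, so w2 = 1.
But (~w2) is also a unit clause — contradiction.
Backtrack on w1: now try w1 = 0.
The clause (w2) is unit, so w2 = 1.
The clause (w6) is unit, so w6 = 1.
But (~w6) is also a unit clause — contradiction.
Neither w1 = 1 nor w1 = 0 works.
Neither w0 = 1 nor w0 = 0 works.

UNSATISFIABLE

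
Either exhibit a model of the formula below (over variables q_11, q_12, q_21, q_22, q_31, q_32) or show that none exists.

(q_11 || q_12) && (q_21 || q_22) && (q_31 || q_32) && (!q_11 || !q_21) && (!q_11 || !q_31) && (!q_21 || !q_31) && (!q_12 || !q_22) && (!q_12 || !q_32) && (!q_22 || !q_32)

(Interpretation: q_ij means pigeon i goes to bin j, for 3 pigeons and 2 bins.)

Branch on q_11: set q_11 = true.
From the singleton clause (!q_21), q_21 = false.
From the singleton clause (q_22), q_22 = true.
From the singleton clause (!q_31), q_31 = false.
From the singleton clause (q_32), q_32 = true.
But (!q_32) is also a unit clause — contradiction.
That branch fails; take q_11 = false instead.
From the singleton clause (q_12), q_12 = true.
From the singleton clause (!q_22), q_22 = false.
From the singleton clause (q_21), q_21 = true.
From the singleton clause (!q_31), q_31 = false.
From the singleton clause (q_32), q_32 = true.
But (!q_32) is also a unit clause — contradiction.
Both values of q_11 lead to a conflict.

UNSATISFIABLE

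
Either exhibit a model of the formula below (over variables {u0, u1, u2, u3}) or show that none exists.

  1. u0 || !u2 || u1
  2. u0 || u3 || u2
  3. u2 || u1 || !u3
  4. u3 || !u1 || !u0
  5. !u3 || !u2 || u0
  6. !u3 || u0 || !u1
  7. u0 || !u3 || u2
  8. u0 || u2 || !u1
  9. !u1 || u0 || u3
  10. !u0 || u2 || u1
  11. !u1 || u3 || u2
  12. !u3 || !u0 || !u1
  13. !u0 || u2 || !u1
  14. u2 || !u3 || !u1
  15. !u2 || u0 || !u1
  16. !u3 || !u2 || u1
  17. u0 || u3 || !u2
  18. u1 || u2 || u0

Case u0 = true:
Case u3 = false:
(!u1) alone gives u1 = false.
(u2) alone gives u2 = true.
This assignment satisfies each clause.

u0 ↦ true; u1 ↦ false; u2 ↦ true; u3 ↦ false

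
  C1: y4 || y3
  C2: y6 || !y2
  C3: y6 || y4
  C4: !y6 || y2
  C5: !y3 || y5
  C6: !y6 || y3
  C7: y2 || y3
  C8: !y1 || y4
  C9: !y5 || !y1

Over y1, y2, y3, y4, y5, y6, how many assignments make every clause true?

There are 2^6 = 64 truth assignments over (y1, y2, y3, y4, y5, y6).
Split on y3. With y3 = true, the clauses containing y3 are satisfied and !y3 drops from the rest; 3 of the 2^5 = 32 assignments to the other variables satisfy what remains.
With y3 = false, by the same count on the reduced clause set, 0 assignments work.
Total: 3 + 0 = 3.

3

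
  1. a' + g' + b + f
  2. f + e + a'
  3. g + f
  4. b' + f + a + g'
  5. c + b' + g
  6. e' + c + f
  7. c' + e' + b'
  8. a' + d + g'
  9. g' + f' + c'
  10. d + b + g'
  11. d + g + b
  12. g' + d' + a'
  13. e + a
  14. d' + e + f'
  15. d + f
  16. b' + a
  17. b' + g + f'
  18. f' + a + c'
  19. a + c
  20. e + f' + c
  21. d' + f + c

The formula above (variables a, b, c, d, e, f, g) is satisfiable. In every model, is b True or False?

False

Suppose b = 1.
(a) alone gives a = 1.
Suppose f = 1.
(g) alone gives g = 1.
(d) alone gives d = 1.
That conflicts with the unit clause (d').
Undo f and try f = 0.
(e) alone gives e = 1.
(g) alone gives g = 1.
(c) alone gives c = 1.
That conflicts with the unit clause (c').
Both values of f lead to a conflict.
So every satisfying assignment has b = False.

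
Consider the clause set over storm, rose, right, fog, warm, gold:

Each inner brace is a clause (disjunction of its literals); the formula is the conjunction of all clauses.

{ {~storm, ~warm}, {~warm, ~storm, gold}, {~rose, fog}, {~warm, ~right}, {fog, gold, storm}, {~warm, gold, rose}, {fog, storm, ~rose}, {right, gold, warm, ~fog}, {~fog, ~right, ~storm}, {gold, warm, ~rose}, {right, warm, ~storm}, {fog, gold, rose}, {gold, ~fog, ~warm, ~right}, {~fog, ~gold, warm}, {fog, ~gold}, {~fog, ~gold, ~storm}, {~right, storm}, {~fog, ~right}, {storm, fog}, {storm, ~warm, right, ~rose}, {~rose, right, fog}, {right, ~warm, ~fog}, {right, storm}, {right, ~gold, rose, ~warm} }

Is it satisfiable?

Case storm = 0:
(~right) alone gives right = 0.
Now (right) is unsatisfied and unit — conflict.
That branch fails; take storm = 1 instead.
(~warm) alone gives warm = 0.
(right) alone gives right = 1.
(~fog) alone gives fog = 0.
(~rose) alone gives rose = 0.
(gold) alone gives gold = 1.
Now (~gold) is unsatisfied and unit — conflict.
Both values of storm lead to a conflict.
No assignment satisfies every clause.

No, unsatisfiable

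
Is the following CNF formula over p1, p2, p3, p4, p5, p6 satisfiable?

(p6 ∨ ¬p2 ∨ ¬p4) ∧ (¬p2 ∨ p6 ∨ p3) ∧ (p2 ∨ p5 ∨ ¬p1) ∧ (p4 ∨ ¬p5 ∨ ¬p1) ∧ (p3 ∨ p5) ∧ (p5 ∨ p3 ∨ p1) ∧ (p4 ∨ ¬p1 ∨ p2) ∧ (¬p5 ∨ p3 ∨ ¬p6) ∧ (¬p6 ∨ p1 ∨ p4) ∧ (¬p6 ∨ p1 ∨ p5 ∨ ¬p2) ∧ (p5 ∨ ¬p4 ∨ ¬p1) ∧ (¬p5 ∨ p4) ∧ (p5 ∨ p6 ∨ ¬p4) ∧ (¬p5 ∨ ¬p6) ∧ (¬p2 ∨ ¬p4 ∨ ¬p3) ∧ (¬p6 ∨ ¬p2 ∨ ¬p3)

Yes

Suppose p3 = False.
Unit clause (p5) forces p5 = True.
Unit clause (¬p6) forces p6 = False.
Unit clause (¬p2) forces p2 = False.
Unit clause (p4) forces p4 = True.
All clauses hold; p1 can take either value.
A satisfying assignment: p1=False, p2=False, p3=False, p4=True, p5=True, p6=False.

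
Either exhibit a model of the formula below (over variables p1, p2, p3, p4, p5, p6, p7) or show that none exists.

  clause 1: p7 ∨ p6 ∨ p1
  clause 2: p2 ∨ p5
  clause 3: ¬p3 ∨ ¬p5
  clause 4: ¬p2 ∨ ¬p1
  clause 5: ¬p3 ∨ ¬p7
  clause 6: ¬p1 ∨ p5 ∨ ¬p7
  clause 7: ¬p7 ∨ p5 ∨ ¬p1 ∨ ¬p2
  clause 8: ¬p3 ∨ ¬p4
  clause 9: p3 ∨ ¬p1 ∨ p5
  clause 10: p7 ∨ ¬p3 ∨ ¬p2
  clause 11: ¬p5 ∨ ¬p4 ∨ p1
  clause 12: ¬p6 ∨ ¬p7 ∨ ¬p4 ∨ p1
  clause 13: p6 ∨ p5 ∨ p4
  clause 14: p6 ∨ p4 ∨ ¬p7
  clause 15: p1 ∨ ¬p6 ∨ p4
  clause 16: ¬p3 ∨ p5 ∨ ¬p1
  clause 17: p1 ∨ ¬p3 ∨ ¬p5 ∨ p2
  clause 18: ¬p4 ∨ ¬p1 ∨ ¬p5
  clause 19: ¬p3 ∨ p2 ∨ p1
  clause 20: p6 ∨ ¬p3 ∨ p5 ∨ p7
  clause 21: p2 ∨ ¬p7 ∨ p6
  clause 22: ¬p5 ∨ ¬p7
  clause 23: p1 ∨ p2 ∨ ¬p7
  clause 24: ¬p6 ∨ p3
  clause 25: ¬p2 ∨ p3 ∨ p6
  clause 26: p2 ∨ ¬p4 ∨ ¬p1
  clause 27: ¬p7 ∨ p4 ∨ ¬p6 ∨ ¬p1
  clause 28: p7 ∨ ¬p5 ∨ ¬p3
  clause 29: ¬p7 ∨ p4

p1: True; p2: False; p3: False; p4: False; p5: True; p6: False; p7: False

Branch on p2: set p2 = False.
From the singleton clause (p5), p5 = True.
From the singleton clause (¬p3), p3 = False.
From the singleton clause (¬p7), p7 = False.
From the singleton clause (¬p6), p6 = False.
From the singleton clause (p1), p1 = True.
From the singleton clause (¬p4), p4 = False.
This assignment satisfies each clause.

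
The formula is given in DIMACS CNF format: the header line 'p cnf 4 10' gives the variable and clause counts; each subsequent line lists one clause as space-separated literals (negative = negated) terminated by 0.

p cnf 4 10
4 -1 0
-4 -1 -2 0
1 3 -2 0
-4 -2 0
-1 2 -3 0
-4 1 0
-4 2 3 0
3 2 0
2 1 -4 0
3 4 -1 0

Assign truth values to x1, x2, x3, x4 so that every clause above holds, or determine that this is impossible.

x1 ↦ False, x2 ↦ False, x3 ↦ True, x4 ↦ False

Try x4 = False.
(¬x1) alone gives x1 = False.
Try x3 = True.
No clause remains; x2 is free.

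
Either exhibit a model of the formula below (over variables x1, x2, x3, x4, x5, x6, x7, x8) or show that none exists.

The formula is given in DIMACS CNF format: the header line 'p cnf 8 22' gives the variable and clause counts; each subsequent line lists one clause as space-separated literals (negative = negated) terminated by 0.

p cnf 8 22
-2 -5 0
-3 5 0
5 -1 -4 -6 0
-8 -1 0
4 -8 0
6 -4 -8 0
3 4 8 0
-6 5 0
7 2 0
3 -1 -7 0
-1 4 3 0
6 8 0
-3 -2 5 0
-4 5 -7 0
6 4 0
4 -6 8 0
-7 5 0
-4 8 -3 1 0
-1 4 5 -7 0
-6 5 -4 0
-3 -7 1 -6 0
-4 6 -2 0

Suppose x2 = False.
(x7) alone gives x7 = True.
(x5) alone gives x5 = True.
Suppose x8 = True.
(¬x1) alone gives x1 = False.
(x4) alone gives x4 = True.
(x6) alone gives x6 = True.
(¬x3) alone gives x3 = False.
All clauses are satisfied.

x1 ↦ False; x2 ↦ False; x3 ↦ False; x4 ↦ True; x5 ↦ True; x6 ↦ True; x7 ↦ True; x8 ↦ True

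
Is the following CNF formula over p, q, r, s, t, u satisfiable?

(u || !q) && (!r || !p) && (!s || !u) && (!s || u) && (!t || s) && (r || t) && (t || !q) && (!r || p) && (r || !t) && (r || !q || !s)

Suppose u = true.
(!s) alone gives s = false.
(!t) alone gives t = false.
(r) alone gives r = true.
(!p) alone gives p = false.
Now (p) is unsatisfied and unit — conflict.
Backtrack on u: now try u = false.
(!q) alone gives q = false.
(!s) alone gives s = false.
(!t) alone gives t = false.
(r) alone gives r = true.
(!p) alone gives p = false.
Now (p) is unsatisfied and unit — conflict.
Both values of u lead to a conflict.
No assignment satisfies every clause.

No, unsatisfiable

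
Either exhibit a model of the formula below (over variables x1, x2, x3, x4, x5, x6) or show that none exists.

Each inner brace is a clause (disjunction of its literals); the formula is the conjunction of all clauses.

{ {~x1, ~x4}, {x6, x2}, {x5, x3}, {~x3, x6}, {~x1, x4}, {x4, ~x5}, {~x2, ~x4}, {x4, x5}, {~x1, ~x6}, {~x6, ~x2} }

x1 ↦ 0; x2 ↦ 0; x3 ↦ 1; x4 ↦ 1; x5 ↦ 1; x6 ↦ 1

Try x1 = 0.
Try x6 = 1.
From the singleton clause (~x2), x2 = 0.
Try x5 = 1.
From the singleton clause (x4), x4 = 1.
No clause remains; x3 is free.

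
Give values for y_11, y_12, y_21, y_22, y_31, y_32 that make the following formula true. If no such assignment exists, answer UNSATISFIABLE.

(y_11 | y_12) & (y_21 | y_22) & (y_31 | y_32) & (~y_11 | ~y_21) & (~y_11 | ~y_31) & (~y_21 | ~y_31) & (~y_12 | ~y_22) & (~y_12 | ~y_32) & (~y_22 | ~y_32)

Case y_11 = 1:
From the singleton clause (~y_21), y_21 = 0.
From the singleton clause (y_22), y_22 = 1.
From the singleton clause (~y_31), y_31 = 0.
From the singleton clause (y_32), y_32 = 1.
That conflicts with the unit clause (~y_32).
That branch fails; take y_11 = 0 instead.
From the singleton clause (y_12), y_12 = 1.
From the singleton clause (~y_22), y_22 = 0.
From the singleton clause (y_21), y_21 = 1.
From the singleton clause (~y_31), y_31 = 0.
From the singleton clause (y_32), y_32 = 1.
That conflicts with the unit clause (~y_32).
Neither y_11 = 1 nor y_11 = 0 works.

UNSATISFIABLE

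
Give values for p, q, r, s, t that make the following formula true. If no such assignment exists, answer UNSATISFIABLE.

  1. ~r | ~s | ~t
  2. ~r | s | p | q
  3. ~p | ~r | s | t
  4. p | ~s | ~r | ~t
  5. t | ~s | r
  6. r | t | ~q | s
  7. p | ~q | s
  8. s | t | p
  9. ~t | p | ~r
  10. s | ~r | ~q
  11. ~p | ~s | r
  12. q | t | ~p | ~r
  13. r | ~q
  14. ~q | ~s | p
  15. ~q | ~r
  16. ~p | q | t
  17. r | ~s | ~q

p=1,  q=0,  r=0,  s=0,  t=1

Suppose r = 0.
The clause (~q) is unit, so q = 0.
Suppose t = 1.
Suppose p = 1.
The clause (~s) is unit, so s = 0.
This assignment satisfies each clause.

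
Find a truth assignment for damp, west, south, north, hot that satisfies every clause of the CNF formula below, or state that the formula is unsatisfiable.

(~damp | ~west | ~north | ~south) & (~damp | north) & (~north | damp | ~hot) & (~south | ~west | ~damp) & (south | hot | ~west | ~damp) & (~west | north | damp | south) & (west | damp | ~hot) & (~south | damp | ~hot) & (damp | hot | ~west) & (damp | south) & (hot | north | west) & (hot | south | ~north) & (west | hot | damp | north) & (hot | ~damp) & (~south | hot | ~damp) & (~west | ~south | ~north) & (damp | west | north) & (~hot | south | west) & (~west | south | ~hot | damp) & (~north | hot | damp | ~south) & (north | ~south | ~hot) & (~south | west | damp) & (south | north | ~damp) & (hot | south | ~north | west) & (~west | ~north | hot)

damp=1,  west=1,  south=0,  north=1,  hot=1

Branch on damp: set damp = 1.
The clause (north) is unit, so north = 1.
The clause (hot) is unit, so hot = 1.
Branch on west: set west = 1.
The clause (~south) is unit, so south = 0.
All clauses are satisfied.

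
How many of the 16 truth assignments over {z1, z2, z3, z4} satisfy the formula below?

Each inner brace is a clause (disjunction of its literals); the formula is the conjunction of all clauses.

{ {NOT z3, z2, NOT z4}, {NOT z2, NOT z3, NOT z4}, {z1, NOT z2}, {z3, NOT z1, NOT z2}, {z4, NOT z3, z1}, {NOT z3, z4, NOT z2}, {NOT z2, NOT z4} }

5

There are 2^4 = 16 truth assignments over (z1, z2, z3, z4).
Check each against the 7 clauses (columns in the order z1, z2, z3, z4):
  F F F F  ✓ satisfies all
  F F F T  ✓ satisfies all
  F F T F  ✗ fails (z4 OR NOT z3 OR z1)
  F F T T  ✗ fails (NOT z3 OR z2 OR NOT z4)
  F T F F  ✗ fails (z1 OR NOT z2)
  F T F T  ✗ fails (z1 OR NOT z2)
  F T T F  ✗ fails (z1 OR NOT z2)
  F T T T  ✗ fails (NOT z2 OR NOT z3 OR NOT z4)
  T F F F  ✓ satisfies all
  T F F T  ✓ satisfies all
  T F T F  ✓ satisfies all
  T F T T  ✗ fails (NOT z3 OR z2 OR NOT z4)
  T T F F  ✗ fails (z3 OR NOT z1 OR NOT z2)
  T T F T  ✗ fails (z3 OR NOT z1 OR NOT z2)
  T T T F  ✗ fails (NOT z3 OR z4 OR NOT z2)
  T T T T  ✗ fails (NOT z2 OR NOT z3 OR NOT z4)
5 of the 16 rows are models.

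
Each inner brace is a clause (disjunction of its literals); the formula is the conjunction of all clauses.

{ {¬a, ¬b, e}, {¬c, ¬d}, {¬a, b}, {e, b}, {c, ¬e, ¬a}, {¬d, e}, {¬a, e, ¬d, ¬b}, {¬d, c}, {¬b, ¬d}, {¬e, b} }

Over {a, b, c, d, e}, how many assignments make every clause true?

There are 2^5 = 32 truth assignments over (a, b, c, d, e).
Split on b. With b = True, the clauses containing b are satisfied and ¬b drops from the rest; 5 of the 2^4 = 16 assignments to the other variables satisfy what remains.
With b = False, by the same count on the reduced clause set, 0 assignments work.
Total: 5 + 0 = 5.

5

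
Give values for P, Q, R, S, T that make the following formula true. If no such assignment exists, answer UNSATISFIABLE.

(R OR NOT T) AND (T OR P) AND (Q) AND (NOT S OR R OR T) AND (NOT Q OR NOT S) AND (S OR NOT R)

From the singleton clause (Q), Q = true.
From the singleton clause (NOT S), S = false.
From the singleton clause (NOT R), R = false.
From the singleton clause (NOT T), T = false.
From the singleton clause (P), P = true.
This assignment satisfies each clause.

P: true,  Q: true,  R: false,  S: false,  T: false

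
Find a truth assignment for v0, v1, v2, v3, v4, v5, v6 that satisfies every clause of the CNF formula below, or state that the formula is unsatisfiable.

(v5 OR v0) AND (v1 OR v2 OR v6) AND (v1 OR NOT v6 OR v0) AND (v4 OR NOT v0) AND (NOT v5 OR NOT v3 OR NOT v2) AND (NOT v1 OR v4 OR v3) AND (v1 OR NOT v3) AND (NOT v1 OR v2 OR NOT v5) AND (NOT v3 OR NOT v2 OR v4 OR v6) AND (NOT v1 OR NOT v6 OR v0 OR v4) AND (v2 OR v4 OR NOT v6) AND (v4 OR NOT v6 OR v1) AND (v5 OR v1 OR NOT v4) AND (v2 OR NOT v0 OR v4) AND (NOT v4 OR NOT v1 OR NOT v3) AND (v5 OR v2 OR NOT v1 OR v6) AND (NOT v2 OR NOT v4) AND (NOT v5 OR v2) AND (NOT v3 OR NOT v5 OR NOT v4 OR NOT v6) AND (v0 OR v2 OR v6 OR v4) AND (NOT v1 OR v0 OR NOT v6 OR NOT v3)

v0 ↦ true; v1 ↦ true; v2 ↦ false; v3 ↦ false; v4 ↦ true; v5 ↦ false; v6 ↦ true

Branch on v5: set v5 = false.
Unit clause (v0) forces v0 = true.
Unit clause (v4) forces v4 = true.
Unit clause (v1) forces v1 = true.
Unit clause (NOT v3) forces v3 = false.
Unit clause (NOT v2) forces v2 = false.
Unit clause (v6) forces v6 = true.
Every clause now holds.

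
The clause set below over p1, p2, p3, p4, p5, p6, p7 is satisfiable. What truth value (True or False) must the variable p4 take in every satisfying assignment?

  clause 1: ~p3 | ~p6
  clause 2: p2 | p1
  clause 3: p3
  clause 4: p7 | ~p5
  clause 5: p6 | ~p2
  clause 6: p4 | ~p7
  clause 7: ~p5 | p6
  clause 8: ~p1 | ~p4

False

Suppose p4 = 1.
The clause (p3) is unit, so p3 = 1.
The clause (~p6) is unit, so p6 = 0.
The clause (~p2) is unit, so p2 = 0.
The clause (p1) is unit, so p1 = 1.
Now (~p1) is unsatisfied and unit — conflict.
So every satisfying assignment has p4 = False.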